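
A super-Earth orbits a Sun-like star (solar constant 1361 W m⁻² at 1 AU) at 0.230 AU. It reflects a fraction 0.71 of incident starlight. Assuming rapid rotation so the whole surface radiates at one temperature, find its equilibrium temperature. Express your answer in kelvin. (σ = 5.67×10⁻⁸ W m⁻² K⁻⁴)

Flux at 0.230 AU: S = 1361/0.230² = 2.57×10⁴ W m⁻².
Energy balance: absorbed = emitted ⇒ πR²·S(1−A) = 4πR²·σT_eq⁴, so T_eq⁴ = S(1−A)/(4σ).
T_eq = [2.57×10⁴ × 0.29 / (4 × 5.67×10⁻⁸)]^(1/4) = (3.29×10¹⁰)^(1/4) = 426 K.

T_eq ≈ 426 K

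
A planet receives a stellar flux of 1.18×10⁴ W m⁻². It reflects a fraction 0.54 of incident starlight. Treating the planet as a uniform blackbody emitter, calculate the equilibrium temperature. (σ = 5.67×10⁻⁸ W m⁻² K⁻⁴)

T_eq ≈ 393 K

Energy balance: absorbed = emitted ⇒ πR²·S(1−A) = 4πR²·σT_eq⁴, so T_eq⁴ = S(1−A)/(4σ).
T_eq = [1.18×10⁴ × 0.46 / (4 × 5.67×10⁻⁸)]^(1/4) = (2.39×10¹⁰)^(1/4) = 393 K.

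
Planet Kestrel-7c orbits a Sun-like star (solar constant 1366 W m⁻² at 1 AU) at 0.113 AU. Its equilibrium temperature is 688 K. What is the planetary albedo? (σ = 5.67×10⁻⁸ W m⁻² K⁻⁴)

A ≈ 0.52

Flux at 0.113 AU: S = 1366/0.113² = 1.07×10⁵ W m⁻².
From T_eq⁴ = S(1−A)/(4σ): 1−A = 4σT_eq⁴/S.
1−A = 4 × 5.67×10⁻⁸ × (688)⁴ / 1.07×10⁵ = 0.475.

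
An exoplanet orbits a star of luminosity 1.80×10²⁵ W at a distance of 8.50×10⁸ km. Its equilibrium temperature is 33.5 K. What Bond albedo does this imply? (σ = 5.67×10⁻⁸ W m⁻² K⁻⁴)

d = 8.50×10⁸ km = 8.50×10¹¹ m.
Flux: S = L/(4πd²) = 1.80×10²⁵/(4π×(8.50×10¹¹)²) = 1.98 W m⁻².
From T_eq⁴ = S(1−A)/(4σ): 1−A = 4σT_eq⁴/S.
1−A = 4 × 5.67×10⁻⁸ × (33.5)⁴ / 1.98 = 0.144.

A ≈ 0.86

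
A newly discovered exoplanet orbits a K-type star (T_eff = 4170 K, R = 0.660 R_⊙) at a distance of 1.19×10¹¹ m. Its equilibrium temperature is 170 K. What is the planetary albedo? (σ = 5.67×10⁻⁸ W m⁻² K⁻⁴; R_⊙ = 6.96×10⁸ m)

A ≈ 0.26

R_⋆ = 0.660 × 6.96×10⁸ = 4.59×10⁸ m.
L = 4πR_⋆²σT_⋆⁴ = 4π(4.59×10⁸)² × 5.67×10⁻⁸ × (4170)⁴ = 4.55×10²⁵ W.
S = L/(4πd²) = 255 W m⁻².
From T_eq⁴ = S(1−A)/(4σ): 1−A = 4σT_eq⁴/S.
1−A = 4 × 5.67×10⁻⁸ × (170)⁴ / 255 = 0.741.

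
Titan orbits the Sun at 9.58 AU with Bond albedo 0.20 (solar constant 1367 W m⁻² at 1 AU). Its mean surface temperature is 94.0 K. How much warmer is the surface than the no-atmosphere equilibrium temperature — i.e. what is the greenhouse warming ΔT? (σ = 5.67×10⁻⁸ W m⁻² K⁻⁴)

S = 1367/9.58² = 14.89 W m⁻².
T_eq = [S(1−A)/(4σ)]^(1/4) = [14.89×0.80/(4×5.67×10⁻⁸)]^(1/4) = 85.1 K.
ΔT = T_surf − T_eq = 94 − 85.1.

ΔT ≈ 8.9 K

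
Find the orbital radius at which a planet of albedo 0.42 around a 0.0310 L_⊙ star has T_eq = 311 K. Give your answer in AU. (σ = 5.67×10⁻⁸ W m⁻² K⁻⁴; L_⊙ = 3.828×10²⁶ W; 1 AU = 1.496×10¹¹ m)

d ≈ 0.107 AU

L = 0.0310 × 3.828×10²⁶ = 1.19×10²⁵ W.
From T_eq⁴ = L(1−A)/(16πσd²): d = √[L(1−A)/(16πσT_eq⁴)].
d = √[1.19×10²⁵ × 0.58 / (16π × 5.67×10⁻⁸ × (311)⁴)] = 1.61×10¹⁰ m = 0.107 AU.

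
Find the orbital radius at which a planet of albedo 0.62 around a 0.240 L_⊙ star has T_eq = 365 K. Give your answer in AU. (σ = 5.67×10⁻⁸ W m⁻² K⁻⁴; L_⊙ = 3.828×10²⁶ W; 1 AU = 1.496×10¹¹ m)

d ≈ 0.176 AU

L = 0.240 × 3.828×10²⁶ = 9.19×10²⁵ W.
From T_eq⁴ = L(1−A)/(16πσd²): d = √[L(1−A)/(16πσT_eq⁴)].
d = √[9.19×10²⁵ × 0.38 / (16π × 5.67×10⁻⁸ × (365)⁴)] = 2.63×10¹⁰ m = 0.176 AU.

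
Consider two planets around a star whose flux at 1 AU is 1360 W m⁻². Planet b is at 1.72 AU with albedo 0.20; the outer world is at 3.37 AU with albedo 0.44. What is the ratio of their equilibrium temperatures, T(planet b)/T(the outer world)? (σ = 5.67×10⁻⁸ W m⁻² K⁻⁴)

T_eq = [S₀(1−A)/(4σd²)]^(1/4), so T ∝ (1−A)^(1/4) / √d.
T₁ = [1360×0.80/(4×5.67×10⁻⁸×1.72²)]^(1/4) = 200.67 K.
T₂ = [1360×0.56/(4×5.67×10⁻⁸×3.37²)]^(1/4) = 131.13 K.

T₁/T₂ ≈ 1.530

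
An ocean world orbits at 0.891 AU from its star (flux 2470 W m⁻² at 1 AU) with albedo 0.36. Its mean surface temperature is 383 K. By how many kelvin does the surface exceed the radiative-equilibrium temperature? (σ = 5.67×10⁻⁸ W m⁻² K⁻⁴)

ΔT ≈ 76.9 K

S = 2470/0.891² = 3111 W m⁻².
T_eq = [S(1−A)/(4σ)]^(1/4) = [3111×0.64/(4×5.67×10⁻⁸)]^(1/4) = 306.1 K.
ΔT = T_surf − T_eq = 383 − 306.1.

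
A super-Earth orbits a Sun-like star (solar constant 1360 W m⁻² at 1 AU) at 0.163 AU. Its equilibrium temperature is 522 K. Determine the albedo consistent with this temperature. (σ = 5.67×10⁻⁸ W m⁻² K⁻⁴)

A ≈ 0.67

Flux at 0.163 AU: S = 1360/0.163² = 5.12×10⁴ W m⁻².
From T_eq⁴ = S(1−A)/(4σ): 1−A = 4σT_eq⁴/S.
1−A = 4 × 5.67×10⁻⁸ × (522)⁴ / 5.12×10⁴ = 0.329.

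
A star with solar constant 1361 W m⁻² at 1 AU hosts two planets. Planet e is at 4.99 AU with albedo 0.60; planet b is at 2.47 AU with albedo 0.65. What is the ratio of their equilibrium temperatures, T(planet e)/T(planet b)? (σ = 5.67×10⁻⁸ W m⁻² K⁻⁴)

T₁/T₂ ≈ 0.727

T_eq = [S₀(1−A)/(4σd²)]^(1/4), so T ∝ (1−A)^(1/4) / √d.
T₁ = [1361×0.40/(4×5.67×10⁻⁸×4.99²)]^(1/4) = 99.09 K.
T₂ = [1361×0.35/(4×5.67×10⁻⁸×2.47²)]^(1/4) = 136.21 K.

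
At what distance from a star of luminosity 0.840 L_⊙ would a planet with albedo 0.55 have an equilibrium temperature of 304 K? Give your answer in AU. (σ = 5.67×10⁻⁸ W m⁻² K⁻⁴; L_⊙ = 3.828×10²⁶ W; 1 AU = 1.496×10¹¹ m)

d ≈ 0.515 AU

L = 0.840 × 3.828×10²⁶ = 3.22×10²⁶ W.
From T_eq⁴ = L(1−A)/(16πσd²): d = √[L(1−A)/(16πσT_eq⁴)].
d = √[3.22×10²⁶ × 0.45 / (16π × 5.67×10⁻⁸ × (304)⁴)] = 7.71×10¹⁰ m = 0.515 AU.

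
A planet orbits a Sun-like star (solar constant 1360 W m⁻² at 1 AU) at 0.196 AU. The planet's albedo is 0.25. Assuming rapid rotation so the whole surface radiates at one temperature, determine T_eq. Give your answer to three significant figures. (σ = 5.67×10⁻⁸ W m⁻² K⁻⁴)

T_eq ≈ 585 K

Flux at 0.196 AU: S = 1360/0.196² = 3.54×10⁴ W m⁻².
Energy balance: absorbed = emitted ⇒ πR²·S(1−A) = 4πR²·σT_eq⁴, so T_eq⁴ = S(1−A)/(4σ).
T_eq = [3.54×10⁴ × 0.75 / (4 × 5.67×10⁻⁸)]^(1/4) = (1.17×10¹¹)^(1/4) = 585 K.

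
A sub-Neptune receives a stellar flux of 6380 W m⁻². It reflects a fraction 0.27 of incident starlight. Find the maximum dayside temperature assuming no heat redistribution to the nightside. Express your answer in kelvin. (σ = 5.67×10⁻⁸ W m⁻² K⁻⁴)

With no redistribution each surface element balances locally: S(1−A) = σT⁴.
T = [6380 × 0.73 / 5.67×10⁻⁸]^(1/4) = (8.21×10¹⁰)^(1/4) = 535 K.

T_ss ≈ 535 K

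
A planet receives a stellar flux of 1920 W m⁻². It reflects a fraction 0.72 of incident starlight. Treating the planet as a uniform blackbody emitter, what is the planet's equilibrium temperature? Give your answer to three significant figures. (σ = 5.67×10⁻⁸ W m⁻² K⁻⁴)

Energy balance: absorbed = emitted ⇒ πR²·S(1−A) = 4πR²·σT_eq⁴, so T_eq⁴ = S(1−A)/(4σ).
T_eq = [1920 × 0.28 / (4 × 5.67×10⁻⁸)]^(1/4) = (2.37×10⁹)^(1/4) = 221 K.

T_eq ≈ 221 K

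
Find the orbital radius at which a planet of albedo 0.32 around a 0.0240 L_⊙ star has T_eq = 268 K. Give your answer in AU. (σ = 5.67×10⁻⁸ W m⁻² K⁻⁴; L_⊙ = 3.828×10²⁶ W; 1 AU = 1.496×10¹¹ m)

d ≈ 0.138 AU

L = 0.0240 × 3.828×10²⁶ = 9.19×10²⁴ W.
From T_eq⁴ = L(1−A)/(16πσd²): d = √[L(1−A)/(16πσT_eq⁴)].
d = √[9.19×10²⁴ × 0.68 / (16π × 5.67×10⁻⁸ × (268)⁴)] = 2.06×10¹⁰ m = 0.138 AU.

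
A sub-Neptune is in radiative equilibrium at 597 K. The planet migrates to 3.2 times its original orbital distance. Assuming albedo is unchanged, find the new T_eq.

T_eq ∝ L^(1/4) · d^(−1/2).
T′ = 597 / 3.2^(1/2) = 334 K.

T_eq ≈ 334 K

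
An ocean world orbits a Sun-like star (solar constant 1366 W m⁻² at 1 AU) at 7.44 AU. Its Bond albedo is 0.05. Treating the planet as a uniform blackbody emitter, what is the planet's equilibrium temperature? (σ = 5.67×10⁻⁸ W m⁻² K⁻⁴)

T_eq ≈ 101 K

Flux at 7.44 AU: S = 1366/7.44² = 24.7 W m⁻².
Energy balance: absorbed = emitted ⇒ πR²·S(1−A) = 4πR²·σT_eq⁴, so T_eq⁴ = S(1−A)/(4σ).
T_eq = [24.7 × 0.95 / (4 × 5.67×10⁻⁸)]^(1/4) = (1.03×10⁸)^(1/4) = 101 K.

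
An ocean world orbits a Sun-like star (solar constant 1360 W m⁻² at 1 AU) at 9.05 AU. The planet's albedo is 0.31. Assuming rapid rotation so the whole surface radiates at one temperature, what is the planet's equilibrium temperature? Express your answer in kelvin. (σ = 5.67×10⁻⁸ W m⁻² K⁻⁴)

Flux at 9.05 AU: S = 1360/9.05² = 16.6 W m⁻².
Energy balance: absorbed = emitted ⇒ πR²·S(1−A) = 4πR²·σT_eq⁴, so T_eq⁴ = S(1−A)/(4σ).
T_eq = [16.6 × 0.69 / (4 × 5.67×10⁻⁸)]^(1/4) = (5.05×10⁷)^(1/4) = 84.3 K.

T_eq ≈ 84.3 K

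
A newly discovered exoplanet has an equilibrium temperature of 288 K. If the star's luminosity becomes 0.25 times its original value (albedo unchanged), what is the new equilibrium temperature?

T_eq ∝ L^(1/4) · d^(−1/2).
T′ = 288 × 0.25^(1/4) = 204 K.

T_eq ≈ 204 K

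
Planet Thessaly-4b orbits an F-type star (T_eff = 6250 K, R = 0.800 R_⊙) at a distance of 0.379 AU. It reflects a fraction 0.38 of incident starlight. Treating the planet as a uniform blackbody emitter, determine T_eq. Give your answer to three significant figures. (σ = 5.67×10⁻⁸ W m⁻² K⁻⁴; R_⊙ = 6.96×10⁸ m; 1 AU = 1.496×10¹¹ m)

R_⋆ = 0.800 × 6.96×10⁸ = 5.57×10⁸ m.
d = 0.379 AU = 5.67×10¹⁰ m.
L = 4πR_⋆²σT_⋆⁴ = 4π(5.57×10⁸)² × 5.67×10⁻⁸ × (6250)⁴ = 3.37×10²⁶ W.
S = L/(4πd²) = 8340 W m⁻².
Energy balance: absorbed = emitted ⇒ πR²·S(1−A) = 4πR²·σT_eq⁴, so T_eq⁴ = S(1−A)/(4σ).
T_eq = [8340 × 0.62 / (4 × 5.67×10⁻⁸)]^(1/4) = (2.28×10¹⁰)^(1/4) = 389 K.

T_eq ≈ 389 K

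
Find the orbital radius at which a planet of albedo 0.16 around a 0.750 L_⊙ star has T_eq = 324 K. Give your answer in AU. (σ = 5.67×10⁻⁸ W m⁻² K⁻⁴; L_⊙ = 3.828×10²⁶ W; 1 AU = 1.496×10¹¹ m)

L = 0.750 × 3.828×10²⁶ = 2.87×10²⁶ W.
From T_eq⁴ = L(1−A)/(16πσd²): d = √[L(1−A)/(16πσT_eq⁴)].
d = √[2.87×10²⁶ × 0.84 / (16π × 5.67×10⁻⁸ × (324)⁴)] = 8.76×10¹⁰ m = 0.586 AU.

d ≈ 0.586 AU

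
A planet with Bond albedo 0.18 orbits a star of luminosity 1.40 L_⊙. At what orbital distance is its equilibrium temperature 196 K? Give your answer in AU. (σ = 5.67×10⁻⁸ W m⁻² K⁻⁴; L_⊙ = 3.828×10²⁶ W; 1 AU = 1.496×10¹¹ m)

d ≈ 2.16 AU

L = 1.40 × 3.828×10²⁶ = 5.36×10²⁶ W.
From T_eq⁴ = L(1−A)/(16πσd²): d = √[L(1−A)/(16πσT_eq⁴)].
d = √[5.36×10²⁶ × 0.82 / (16π × 5.67×10⁻⁸ × (196)⁴)] = 3.23×10¹¹ m = 2.16 AU.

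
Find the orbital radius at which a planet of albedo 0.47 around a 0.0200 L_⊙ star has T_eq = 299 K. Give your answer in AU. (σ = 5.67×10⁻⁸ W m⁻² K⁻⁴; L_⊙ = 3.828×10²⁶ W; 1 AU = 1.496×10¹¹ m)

L = 0.0200 × 3.828×10²⁶ = 7.66×10²⁴ W.
From T_eq⁴ = L(1−A)/(16πσd²): d = √[L(1−A)/(16πσT_eq⁴)].
d = √[7.66×10²⁴ × 0.53 / (16π × 5.67×10⁻⁸ × (299)⁴)] = 1.33×10¹⁰ m = 0.0892 AU.

d ≈ 0.0892 AU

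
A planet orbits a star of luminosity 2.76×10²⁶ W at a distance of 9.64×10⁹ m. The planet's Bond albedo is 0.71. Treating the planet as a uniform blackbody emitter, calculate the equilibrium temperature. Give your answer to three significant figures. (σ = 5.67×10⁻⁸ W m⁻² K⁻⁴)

T_eq ≈ 741 K

Flux: S = L/(4πd²) = 2.76×10²⁶/(4π×(9.64×10⁹)²) = 2.36×10⁵ W m⁻².
Energy balance: absorbed = emitted ⇒ πR²·S(1−A) = 4πR²·σT_eq⁴, so T_eq⁴ = S(1−A)/(4σ).
T_eq = [2.36×10⁵ × 0.29 / (4 × 5.67×10⁻⁸)]^(1/4) = (3.02×10¹¹)^(1/4) = 741 K.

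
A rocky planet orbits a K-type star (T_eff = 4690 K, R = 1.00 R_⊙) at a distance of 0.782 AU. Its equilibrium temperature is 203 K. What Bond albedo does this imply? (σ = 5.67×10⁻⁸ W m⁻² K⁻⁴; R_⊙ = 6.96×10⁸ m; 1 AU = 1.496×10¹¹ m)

A ≈ 0.60

R_⋆ = 1.00 × 6.96×10⁸ = 6.96×10⁸ m.
d = 0.782 AU = 1.17×10¹¹ m.
L = 4πR_⋆²σT_⋆⁴ = 4π(6.96×10⁸)² × 5.67×10⁻⁸ × (4690)⁴ = 1.67×10²⁶ W.
S = L/(4πd²) = 971 W m⁻².
From T_eq⁴ = S(1−A)/(4σ): 1−A = 4σT_eq⁴/S.
1−A = 4 × 5.67×10⁻⁸ × (203)⁴ / 971 = 0.397.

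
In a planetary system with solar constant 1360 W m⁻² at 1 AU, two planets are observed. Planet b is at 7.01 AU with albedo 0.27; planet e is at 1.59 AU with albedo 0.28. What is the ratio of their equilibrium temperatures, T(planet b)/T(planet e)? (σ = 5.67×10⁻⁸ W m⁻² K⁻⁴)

T₁/T₂ ≈ 0.478

T_eq = [S₀(1−A)/(4σd²)]^(1/4), so T ∝ (1−A)^(1/4) / √d.
T₁ = [1360×0.73/(4×5.67×10⁻⁸×7.01²)]^(1/4) = 97.15 K.
T₂ = [1360×0.72/(4×5.67×10⁻⁸×1.59²)]^(1/4) = 203.29 K.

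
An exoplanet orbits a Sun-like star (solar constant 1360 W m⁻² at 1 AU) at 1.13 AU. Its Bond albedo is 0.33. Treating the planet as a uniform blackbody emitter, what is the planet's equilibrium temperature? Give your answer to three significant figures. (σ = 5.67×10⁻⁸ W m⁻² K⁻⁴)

T_eq ≈ 237 K

Flux at 1.13 AU: S = 1360/1.13² = 1070 W m⁻².
Energy balance: absorbed = emitted ⇒ πR²·S(1−A) = 4πR²·σT_eq⁴, so T_eq⁴ = S(1−A)/(4σ).
T_eq = [1070 × 0.67 / (4 × 5.67×10⁻⁸)]^(1/4) = (3.15×10⁹)^(1/4) = 237 K.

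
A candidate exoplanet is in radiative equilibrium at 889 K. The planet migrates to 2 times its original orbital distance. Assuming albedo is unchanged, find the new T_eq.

T_eq ≈ 629 K

T_eq ∝ L^(1/4) · d^(−1/2).
T′ = 889 / 2^(1/2) = 629 K.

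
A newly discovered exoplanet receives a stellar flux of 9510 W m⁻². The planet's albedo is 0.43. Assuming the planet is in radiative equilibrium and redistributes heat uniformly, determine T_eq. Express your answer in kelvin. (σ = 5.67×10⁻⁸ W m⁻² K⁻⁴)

Energy balance: absorbed = emitted ⇒ πR²·S(1−A) = 4πR²·σT_eq⁴, so T_eq⁴ = S(1−A)/(4σ).
T_eq = [9510 × 0.57 / (4 × 5.67×10⁻⁸)]^(1/4) = (2.39×10¹⁰)^(1/4) = 393 K.

T_eq ≈ 393 K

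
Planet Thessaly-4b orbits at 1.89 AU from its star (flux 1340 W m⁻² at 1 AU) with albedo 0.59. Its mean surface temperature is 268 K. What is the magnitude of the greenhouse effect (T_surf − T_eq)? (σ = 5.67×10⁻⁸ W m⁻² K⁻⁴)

S = 1340/1.89² = 375.1 W m⁻².
T_eq = [S(1−A)/(4σ)]^(1/4) = [375.1×0.41/(4×5.67×10⁻⁸)]^(1/4) = 161.4 K.
ΔT = T_surf − T_eq = 268 − 161.4.

ΔT ≈ 106.6 K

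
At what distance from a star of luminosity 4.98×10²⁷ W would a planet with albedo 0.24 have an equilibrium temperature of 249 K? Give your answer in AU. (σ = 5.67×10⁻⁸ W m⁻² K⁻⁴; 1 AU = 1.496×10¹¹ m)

d ≈ 3.93 AU

From T_eq⁴ = L(1−A)/(16πσd²): d = √[L(1−A)/(16πσT_eq⁴)].
d = √[4.98×10²⁷ × 0.76 / (16π × 5.67×10⁻⁸ × (249)⁴)] = 5.88×10¹¹ m = 3.93 AU.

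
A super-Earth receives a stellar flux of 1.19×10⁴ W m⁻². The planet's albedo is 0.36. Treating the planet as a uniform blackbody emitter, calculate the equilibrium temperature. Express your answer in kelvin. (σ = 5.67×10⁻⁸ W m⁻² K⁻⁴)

T_eq ≈ 428 K

Energy balance: absorbed = emitted ⇒ πR²·S(1−A) = 4πR²·σT_eq⁴, so T_eq⁴ = S(1−A)/(4σ).
T_eq = [1.19×10⁴ × 0.64 / (4 × 5.67×10⁻⁸)]^(1/4) = (3.36×10¹⁰)^(1/4) = 428 K.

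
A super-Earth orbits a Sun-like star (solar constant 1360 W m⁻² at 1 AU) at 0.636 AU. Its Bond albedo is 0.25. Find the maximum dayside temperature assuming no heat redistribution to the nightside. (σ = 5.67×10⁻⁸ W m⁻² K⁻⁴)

Flux at 0.636 AU: S = 1360/0.636² = 3360 W m⁻².
With no redistribution each surface element balances locally: S(1−A) = σT⁴.
T = [3360 × 0.75 / 5.67×10⁻⁸]^(1/4) = (4.45×10¹⁰)^(1/4) = 459 K.

T_ss ≈ 459 K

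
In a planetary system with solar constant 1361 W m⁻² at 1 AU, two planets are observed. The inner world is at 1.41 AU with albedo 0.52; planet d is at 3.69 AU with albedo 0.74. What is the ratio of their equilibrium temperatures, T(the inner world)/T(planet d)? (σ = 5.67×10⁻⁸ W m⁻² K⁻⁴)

T₁/T₂ ≈ 1.886

T_eq = [S₀(1−A)/(4σd²)]^(1/4), so T ∝ (1−A)^(1/4) / √d.
T₁ = [1361×0.48/(4×5.67×10⁻⁸×1.41²)]^(1/4) = 195.10 K.
T₂ = [1361×0.26/(4×5.67×10⁻⁸×3.69²)]^(1/4) = 103.46 K.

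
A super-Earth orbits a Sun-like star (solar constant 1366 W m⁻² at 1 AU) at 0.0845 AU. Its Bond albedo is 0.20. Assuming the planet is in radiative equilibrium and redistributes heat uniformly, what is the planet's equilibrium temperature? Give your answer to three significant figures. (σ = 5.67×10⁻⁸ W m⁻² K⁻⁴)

T_eq ≈ 906 K

Flux at 0.0845 AU: S = 1366/0.0845² = 1.91×10⁵ W m⁻².
Energy balance: absorbed = emitted ⇒ πR²·S(1−A) = 4πR²·σT_eq⁴, so T_eq⁴ = S(1−A)/(4σ).
T_eq = [1.91×10⁵ × 0.80 / (4 × 5.67×10⁻⁸)]^(1/4) = (6.75×10¹¹)^(1/4) = 906 K.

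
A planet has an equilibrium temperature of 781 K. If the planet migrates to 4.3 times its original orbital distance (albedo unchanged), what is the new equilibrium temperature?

T_eq ∝ L^(1/4) · d^(−1/2).
T′ = 781 / 4.3^(1/2) = 377 K.

T_eq ≈ 377 K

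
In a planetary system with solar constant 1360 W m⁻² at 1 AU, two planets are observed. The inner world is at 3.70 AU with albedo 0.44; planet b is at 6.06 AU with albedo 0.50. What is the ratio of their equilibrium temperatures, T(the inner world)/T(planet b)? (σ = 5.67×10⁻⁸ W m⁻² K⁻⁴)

T_eq = [S₀(1−A)/(4σd²)]^(1/4), so T ∝ (1−A)^(1/4) / √d.
T₁ = [1360×0.56/(4×5.67×10⁻⁸×3.70²)]^(1/4) = 125.15 K.
T₂ = [1360×0.50/(4×5.67×10⁻⁸×6.06²)]^(1/4) = 95.06 K.

T₁/T₂ ≈ 1.317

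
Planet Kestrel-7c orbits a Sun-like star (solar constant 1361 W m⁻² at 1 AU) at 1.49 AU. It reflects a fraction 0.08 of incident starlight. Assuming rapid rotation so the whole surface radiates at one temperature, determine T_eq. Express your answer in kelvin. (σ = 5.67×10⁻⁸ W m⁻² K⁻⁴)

Flux at 1.49 AU: S = 1361/1.49² = 613 W m⁻².
Energy balance: absorbed = emitted ⇒ πR²·S(1−A) = 4πR²·σT_eq⁴, so T_eq⁴ = S(1−A)/(4σ).
T_eq = [613 × 0.92 / (4 × 5.67×10⁻⁸)]^(1/4) = (2.49×10⁹)^(1/4) = 223 K.

T_eq ≈ 223 K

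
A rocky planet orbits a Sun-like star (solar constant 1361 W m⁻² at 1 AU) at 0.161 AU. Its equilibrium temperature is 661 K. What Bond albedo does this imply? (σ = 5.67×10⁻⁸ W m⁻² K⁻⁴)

Flux at 0.161 AU: S = 1361/0.161² = 5.25×10⁴ W m⁻².
From T_eq⁴ = S(1−A)/(4σ): 1−A = 4σT_eq⁴/S.
1−A = 4 × 5.67×10⁻⁸ × (661)⁴ / 5.25×10⁴ = 0.825.

A ≈ 0.18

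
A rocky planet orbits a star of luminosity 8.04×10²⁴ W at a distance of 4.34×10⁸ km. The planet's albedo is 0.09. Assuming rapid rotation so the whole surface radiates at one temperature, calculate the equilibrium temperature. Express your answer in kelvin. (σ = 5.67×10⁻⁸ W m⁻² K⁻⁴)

d = 4.34×10⁸ km = 4.34×10¹¹ m.
Flux: S = L/(4πd²) = 8.04×10²⁴/(4π×(4.34×10¹¹)²) = 3.40 W m⁻².
Energy balance: absorbed = emitted ⇒ πR²·S(1−A) = 4πR²·σT_eq⁴, so T_eq⁴ = S(1−A)/(4σ).
T_eq = [3.40 × 0.91 / (4 × 5.67×10⁻⁸)]^(1/4) = (1.36×10⁷)^(1/4) = 60.8 K.

T_eq ≈ 60.8 K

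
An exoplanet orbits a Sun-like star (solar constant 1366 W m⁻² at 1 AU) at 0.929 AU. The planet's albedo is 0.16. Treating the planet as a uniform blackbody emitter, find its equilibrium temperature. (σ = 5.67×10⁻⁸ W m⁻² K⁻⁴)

T_eq ≈ 277 K

Flux at 0.929 AU: S = 1366/0.929² = 1580 W m⁻².
Energy balance: absorbed = emitted ⇒ πR²·S(1−A) = 4πR²·σT_eq⁴, so T_eq⁴ = S(1−A)/(4σ).
T_eq = [1580 × 0.84 / (4 × 5.67×10⁻⁸)]^(1/4) = (5.86×10⁹)^(1/4) = 277 K.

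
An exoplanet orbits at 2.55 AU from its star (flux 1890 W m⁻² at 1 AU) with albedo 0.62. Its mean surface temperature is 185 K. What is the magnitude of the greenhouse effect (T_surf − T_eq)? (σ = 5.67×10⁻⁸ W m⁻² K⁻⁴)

ΔT ≈ 36.4 K

S = 1890/2.55² = 290.7 W m⁻².
T_eq = [S(1−A)/(4σ)]^(1/4) = [290.7×0.38/(4×5.67×10⁻⁸)]^(1/4) = 148.6 K.
ΔT = T_surf − T_eq = 185 − 148.6.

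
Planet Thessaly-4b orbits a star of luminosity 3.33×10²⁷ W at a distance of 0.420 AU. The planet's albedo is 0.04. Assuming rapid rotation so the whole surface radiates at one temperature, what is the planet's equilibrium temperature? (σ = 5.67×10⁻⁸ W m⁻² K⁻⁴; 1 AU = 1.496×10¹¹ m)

d = 0.420 AU = 6.28×10¹⁰ m.
Flux: S = L/(4πd²) = 3.33×10²⁷/(4π×(6.28×10¹⁰)²) = 6.71×10⁴ W m⁻².
Energy balance: absorbed = emitted ⇒ πR²·S(1−A) = 4πR²·σT_eq⁴, so T_eq⁴ = S(1−A)/(4σ).
T_eq = [6.71×10⁴ × 0.96 / (4 × 5.67×10⁻⁸)]^(1/4) = (2.84×10¹¹)^(1/4) = 730 K.

T_eq ≈ 730 K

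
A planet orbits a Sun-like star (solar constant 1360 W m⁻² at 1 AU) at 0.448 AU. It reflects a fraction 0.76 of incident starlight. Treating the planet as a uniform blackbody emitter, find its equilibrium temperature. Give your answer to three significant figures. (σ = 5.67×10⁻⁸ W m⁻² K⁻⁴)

T_eq ≈ 291 K

Flux at 0.448 AU: S = 1360/0.448² = 6780 W m⁻².
Energy balance: absorbed = emitted ⇒ πR²·S(1−A) = 4πR²·σT_eq⁴, so T_eq⁴ = S(1−A)/(4σ).
T_eq = [6780 × 0.24 / (4 × 5.67×10⁻⁸)]^(1/4) = (7.17×10⁹)^(1/4) = 291 K.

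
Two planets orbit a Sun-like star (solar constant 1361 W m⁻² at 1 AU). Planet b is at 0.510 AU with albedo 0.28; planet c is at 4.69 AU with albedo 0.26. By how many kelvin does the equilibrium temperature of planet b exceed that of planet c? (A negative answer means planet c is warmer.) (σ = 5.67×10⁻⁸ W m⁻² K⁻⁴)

ΔT ≈ 239.8 K

T_eq = [S₀(1−A)/(4σd²)]^(1/4), so T ∝ (1−A)^(1/4) / √d.
T₁ = [1361×0.72/(4×5.67×10⁻⁸×0.510²)]^(1/4) = 359.01 K.
T₂ = [1361×0.74/(4×5.67×10⁻⁸×4.69²)]^(1/4) = 119.20 K.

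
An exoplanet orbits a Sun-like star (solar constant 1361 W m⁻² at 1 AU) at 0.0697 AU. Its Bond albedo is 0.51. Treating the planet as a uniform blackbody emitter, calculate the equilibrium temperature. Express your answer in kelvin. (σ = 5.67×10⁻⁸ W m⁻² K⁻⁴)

Flux at 0.0697 AU: S = 1361/0.0697² = 2.80×10⁵ W m⁻².
Energy balance: absorbed = emitted ⇒ πR²·S(1−A) = 4πR²·σT_eq⁴, so T_eq⁴ = S(1−A)/(4σ).
T_eq = [2.80×10⁵ × 0.49 / (4 × 5.67×10⁻⁸)]^(1/4) = (6.05×10¹¹)^(1/4) = 882 K.

T_eq ≈ 882 K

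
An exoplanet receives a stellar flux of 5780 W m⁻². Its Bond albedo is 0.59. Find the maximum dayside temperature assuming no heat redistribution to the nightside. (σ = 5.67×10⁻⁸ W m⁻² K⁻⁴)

With no redistribution each surface element balances locally: S(1−A) = σT⁴.
T = [5780 × 0.41 / 5.67×10⁻⁸]^(1/4) = (4.18×10¹⁰)^(1/4) = 452 K.

T_ss ≈ 452 K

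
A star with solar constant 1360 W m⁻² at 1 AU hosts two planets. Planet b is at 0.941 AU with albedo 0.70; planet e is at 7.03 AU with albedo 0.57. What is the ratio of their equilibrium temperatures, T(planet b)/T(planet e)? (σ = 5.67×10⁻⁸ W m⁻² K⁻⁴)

T_eq = [S₀(1−A)/(4σd²)]^(1/4), so T ∝ (1−A)^(1/4) / √d.
T₁ = [1360×0.30/(4×5.67×10⁻⁸×0.941²)]^(1/4) = 212.30 K.
T₂ = [1360×0.43/(4×5.67×10⁻⁸×7.03²)]^(1/4) = 84.99 K.

T₁/T₂ ≈ 2.498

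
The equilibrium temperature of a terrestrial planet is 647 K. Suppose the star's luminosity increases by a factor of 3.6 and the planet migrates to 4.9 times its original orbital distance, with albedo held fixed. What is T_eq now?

T_eq ∝ L^(1/4) · d^(−1/2).
T′ = 647 × 3.6^(1/4) / 4.9^(1/2) = 403 K.

T_eq ≈ 403 K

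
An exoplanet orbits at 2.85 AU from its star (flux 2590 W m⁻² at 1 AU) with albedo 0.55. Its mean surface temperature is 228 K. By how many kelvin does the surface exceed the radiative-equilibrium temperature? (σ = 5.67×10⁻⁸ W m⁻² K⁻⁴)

S = 2590/2.85² = 318.9 W m⁻².
T_eq = [S(1−A)/(4σ)]^(1/4) = [318.9×0.45/(4×5.67×10⁻⁸)]^(1/4) = 158.6 K.
ΔT = T_surf − T_eq = 228 − 158.6.

ΔT ≈ 69.4 K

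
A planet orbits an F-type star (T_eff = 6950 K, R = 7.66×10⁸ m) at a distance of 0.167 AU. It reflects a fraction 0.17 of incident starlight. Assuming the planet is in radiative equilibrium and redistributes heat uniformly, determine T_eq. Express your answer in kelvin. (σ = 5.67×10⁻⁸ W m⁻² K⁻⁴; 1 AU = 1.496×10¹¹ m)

d = 0.167 AU = 2.50×10¹⁰ m.
L = 4πR_⋆²σT_⋆⁴ = 4π(7.66×10⁸)² × 5.67×10⁻⁸ × (6950)⁴ = 9.75×10²⁶ W.
S = L/(4πd²) = 1.24×10⁵ W m⁻².
Energy balance: absorbed = emitted ⇒ πR²·S(1−A) = 4πR²·σT_eq⁴, so T_eq⁴ = S(1−A)/(4σ).
T_eq = [1.24×10⁵ × 0.83 / (4 × 5.67×10⁻⁸)]^(1/4) = (4.55×10¹¹)^(1/4) = 821 K.

T_eq ≈ 821 K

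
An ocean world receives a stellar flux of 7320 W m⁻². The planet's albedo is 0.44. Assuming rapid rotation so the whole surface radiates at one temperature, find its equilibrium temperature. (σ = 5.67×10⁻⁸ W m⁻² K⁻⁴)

Energy balance: absorbed = emitted ⇒ πR²·S(1−A) = 4πR²·σT_eq⁴, so T_eq⁴ = S(1−A)/(4σ).
T_eq = [7320 × 0.56 / (4 × 5.67×10⁻⁸)]^(1/4) = (1.81×10¹⁰)^(1/4) = 367 K.

T_eq ≈ 367 K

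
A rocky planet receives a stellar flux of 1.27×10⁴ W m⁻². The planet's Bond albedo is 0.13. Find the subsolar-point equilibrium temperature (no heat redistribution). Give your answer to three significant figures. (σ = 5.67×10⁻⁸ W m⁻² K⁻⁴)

T_ss ≈ 664 K

At the subsolar point the surface absorbs S(1−A) and emits σT⁴ per unit area — no factor of 4, since only the local patch is in balance.
T = [1.27×10⁴ × 0.87 / 5.67×10⁻⁸]^(1/4) = (1.95×10¹¹)^(1/4) = 664 K.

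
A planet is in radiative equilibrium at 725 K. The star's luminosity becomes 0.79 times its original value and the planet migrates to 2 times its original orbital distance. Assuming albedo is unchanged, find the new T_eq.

T_eq ∝ L^(1/4) · d^(−1/2).
T′ = 725 × 0.79^(1/4) / 2^(1/2) = 483 K.

T_eq ≈ 483 K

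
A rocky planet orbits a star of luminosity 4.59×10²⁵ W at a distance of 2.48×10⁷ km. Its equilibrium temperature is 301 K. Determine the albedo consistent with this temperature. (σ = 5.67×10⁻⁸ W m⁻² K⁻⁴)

d = 2.48×10⁷ km = 2.48×10¹⁰ m.
Flux: S = L/(4πd²) = 4.59×10²⁵/(4π×(2.48×10¹⁰)²) = 5940 W m⁻².
From T_eq⁴ = S(1−A)/(4σ): 1−A = 4σT_eq⁴/S.
1−A = 4 × 5.67×10⁻⁸ × (301)⁴ / 5940 = 0.313.

A ≈ 0.69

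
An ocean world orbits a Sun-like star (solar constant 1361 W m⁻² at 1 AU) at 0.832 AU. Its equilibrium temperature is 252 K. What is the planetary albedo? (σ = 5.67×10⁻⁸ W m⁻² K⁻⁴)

Flux at 0.832 AU: S = 1361/0.832² = 1970 W m⁻².
From T_eq⁴ = S(1−A)/(4σ): 1−A = 4σT_eq⁴/S.
1−A = 4 × 5.67×10⁻⁸ × (252)⁴ / 1970 = 0.465.

A ≈ 0.53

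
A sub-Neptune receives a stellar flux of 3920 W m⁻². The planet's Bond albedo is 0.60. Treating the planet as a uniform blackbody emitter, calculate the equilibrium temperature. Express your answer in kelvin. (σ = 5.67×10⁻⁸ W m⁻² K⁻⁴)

Energy balance: absorbed = emitted ⇒ πR²·S(1−A) = 4πR²·σT_eq⁴, so T_eq⁴ = S(1−A)/(4σ).
T_eq = [3920 × 0.40 / (4 × 5.67×10⁻⁸)]^(1/4) = (6.91×10⁹)^(1/4) = 288 K.

T_eq ≈ 288 K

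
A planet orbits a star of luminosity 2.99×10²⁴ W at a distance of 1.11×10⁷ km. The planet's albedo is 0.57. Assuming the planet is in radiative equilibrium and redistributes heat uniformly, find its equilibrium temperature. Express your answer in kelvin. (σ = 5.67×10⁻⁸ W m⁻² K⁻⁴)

d = 1.11×10⁷ km = 1.11×10¹⁰ m.
Flux: S = L/(4πd²) = 2.99×10²⁴/(4π×(1.11×10¹⁰)²) = 1930 W m⁻².
Energy balance: absorbed = emitted ⇒ πR²·S(1−A) = 4πR²·σT_eq⁴, so T_eq⁴ = S(1−A)/(4σ).
T_eq = [1930 × 0.43 / (4 × 5.67×10⁻⁸)]^(1/4) = (3.66×10⁹)^(1/4) = 246 K.

T_eq ≈ 246 K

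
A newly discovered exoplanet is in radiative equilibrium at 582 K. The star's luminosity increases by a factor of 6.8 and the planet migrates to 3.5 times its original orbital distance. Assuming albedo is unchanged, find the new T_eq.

T_eq ≈ 502 K

T_eq ∝ L^(1/4) · d^(−1/2).
T′ = 582 × 6.8^(1/4) / 3.5^(1/2) = 502 K.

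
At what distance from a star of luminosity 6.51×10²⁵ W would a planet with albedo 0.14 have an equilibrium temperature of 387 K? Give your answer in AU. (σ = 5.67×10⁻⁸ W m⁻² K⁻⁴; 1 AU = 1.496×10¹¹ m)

d ≈ 0.198 AU

From T_eq⁴ = L(1−A)/(16πσd²): d = √[L(1−A)/(16πσT_eq⁴)].
d = √[6.51×10²⁵ × 0.86 / (16π × 5.67×10⁻⁸ × (387)⁴)] = 2.96×10¹⁰ m = 0.198 AU.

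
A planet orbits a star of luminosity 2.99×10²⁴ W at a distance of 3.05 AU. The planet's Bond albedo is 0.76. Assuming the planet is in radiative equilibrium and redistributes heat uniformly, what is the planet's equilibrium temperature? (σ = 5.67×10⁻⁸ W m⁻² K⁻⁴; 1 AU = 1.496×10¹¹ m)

T_eq ≈ 33.2 K

d = 3.05 AU = 4.56×10¹¹ m.
Flux: S = L/(4πd²) = 2.99×10²⁴/(4π×(4.56×10¹¹)²) = 1.14 W m⁻².
Energy balance: absorbed = emitted ⇒ πR²·S(1−A) = 4πR²·σT_eq⁴, so T_eq⁴ = S(1−A)/(4σ).
T_eq = [1.14 × 0.24 / (4 × 5.67×10⁻⁸)]^(1/4) = (1.21×10⁶)^(1/4) = 33.2 K.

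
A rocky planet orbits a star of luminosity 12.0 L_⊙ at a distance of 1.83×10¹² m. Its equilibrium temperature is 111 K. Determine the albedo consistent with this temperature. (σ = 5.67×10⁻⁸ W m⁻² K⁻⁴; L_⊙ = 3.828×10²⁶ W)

L = 12.0 × 3.828×10²⁶ = 4.59×10²⁷ W.
Flux: S = L/(4πd²) = 4.59×10²⁷/(4π×(1.83×10¹²)²) = 109 W m⁻².
From T_eq⁴ = S(1−A)/(4σ): 1−A = 4σT_eq⁴/S.
1−A = 4 × 5.67×10⁻⁸ × (111)⁴ / 109 = 0.315.

A ≈ 0.68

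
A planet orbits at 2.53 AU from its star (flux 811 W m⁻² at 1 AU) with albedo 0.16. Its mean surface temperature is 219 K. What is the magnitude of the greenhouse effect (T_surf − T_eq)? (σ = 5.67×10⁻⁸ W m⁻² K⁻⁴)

S = 811/2.53² = 126.7 W m⁻².
T_eq = [S(1−A)/(4σ)]^(1/4) = [126.7×0.84/(4×5.67×10⁻⁸)]^(1/4) = 147.2 K.
ΔT = T_surf − T_eq = 219 − 147.2.

ΔT ≈ 71.8 K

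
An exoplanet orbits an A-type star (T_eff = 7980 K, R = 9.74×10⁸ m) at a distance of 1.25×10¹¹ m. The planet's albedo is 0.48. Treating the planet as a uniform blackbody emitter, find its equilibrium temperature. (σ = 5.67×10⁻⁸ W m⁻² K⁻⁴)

T_eq ≈ 423 K

L = 4πR_⋆²σT_⋆⁴ = 4π(9.74×10⁸)² × 5.67×10⁻⁸ × (7980)⁴ = 2.74×10²⁷ W.
S = L/(4πd²) = 1.40×10⁴ W m⁻².
Energy balance: absorbed = emitted ⇒ πR²·S(1−A) = 4πR²·σT_eq⁴, so T_eq⁴ = S(1−A)/(4σ).
T_eq = [1.40×10⁴ × 0.52 / (4 × 5.67×10⁻⁸)]^(1/4) = (3.20×10¹⁰)^(1/4) = 423 K.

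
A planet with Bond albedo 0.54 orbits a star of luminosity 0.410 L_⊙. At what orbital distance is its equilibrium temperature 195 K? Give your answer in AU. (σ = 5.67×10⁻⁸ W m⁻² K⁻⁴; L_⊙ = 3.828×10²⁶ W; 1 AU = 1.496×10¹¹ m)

d ≈ 0.885 AU

L = 0.410 × 3.828×10²⁶ = 1.57×10²⁶ W.
From T_eq⁴ = L(1−A)/(16πσd²): d = √[L(1−A)/(16πσT_eq⁴)].
d = √[1.57×10²⁶ × 0.46 / (16π × 5.67×10⁻⁸ × (195)⁴)] = 1.32×10¹¹ m = 0.885 AU.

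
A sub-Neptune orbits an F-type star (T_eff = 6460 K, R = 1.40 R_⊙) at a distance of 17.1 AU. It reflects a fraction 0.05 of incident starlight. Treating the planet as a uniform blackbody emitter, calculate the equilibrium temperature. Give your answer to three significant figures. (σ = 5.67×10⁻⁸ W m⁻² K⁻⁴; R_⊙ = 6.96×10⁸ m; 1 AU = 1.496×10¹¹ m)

T_eq ≈ 88.0 K

R_⋆ = 1.40 × 6.96×10⁸ = 9.74×10⁸ m.
d = 17.1 AU = 2.56×10¹² m.
L = 4πR_⋆²σT_⋆⁴ = 4π(9.74×10⁸)² × 5.67×10⁻⁸ × (6460)⁴ = 1.18×10²⁷ W.
S = L/(4πd²) = 14.3 W m⁻².
Energy balance: absorbed = emitted ⇒ πR²·S(1−A) = 4πR²·σT_eq⁴, so T_eq⁴ = S(1−A)/(4σ).
T_eq = [14.3 × 0.95 / (4 × 5.67×10⁻⁸)]^(1/4) = (6.00×10⁷)^(1/4) = 88.0 K.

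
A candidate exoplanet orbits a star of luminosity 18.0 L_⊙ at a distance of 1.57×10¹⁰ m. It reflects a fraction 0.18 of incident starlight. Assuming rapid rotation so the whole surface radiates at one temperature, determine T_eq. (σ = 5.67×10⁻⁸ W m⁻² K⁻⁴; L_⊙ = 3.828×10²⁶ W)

L = 18.0 × 3.828×10²⁶ = 6.89×10²⁷ W.
Flux: S = L/(4πd²) = 6.89×10²⁷/(4π×(1.57×10¹⁰)²) = 2.22×10⁶ W m⁻².
Energy balance: absorbed = emitted ⇒ πR²·S(1−A) = 4πR²·σT_eq⁴, so T_eq⁴ = S(1−A)/(4σ).
T_eq = [2.22×10⁶ × 0.82 / (4 × 5.67×10⁻⁸)]^(1/4) = (8.04×10¹²)^(1/4) = 1680 K.

T_eq ≈ 1680 K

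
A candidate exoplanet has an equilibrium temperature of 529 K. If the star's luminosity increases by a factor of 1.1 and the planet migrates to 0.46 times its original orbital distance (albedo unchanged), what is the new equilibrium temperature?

T_eq ∝ L^(1/4) · d^(−1/2).
T′ = 529 × 1.1^(1/4) / 0.46^(1/2) = 799 K.

T_eq ≈ 799 K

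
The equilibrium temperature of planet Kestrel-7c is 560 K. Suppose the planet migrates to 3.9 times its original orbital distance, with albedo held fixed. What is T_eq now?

T_eq ≈ 284 K

T_eq ∝ L^(1/4) · d^(−1/2).
T′ = 560 / 3.9^(1/2) = 284 K.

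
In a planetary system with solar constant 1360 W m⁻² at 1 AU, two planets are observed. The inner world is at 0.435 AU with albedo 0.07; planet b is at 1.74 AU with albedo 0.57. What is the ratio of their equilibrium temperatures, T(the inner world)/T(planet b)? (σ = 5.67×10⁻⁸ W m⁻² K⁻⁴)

T_eq = [S₀(1−A)/(4σd²)]^(1/4), so T ∝ (1−A)^(1/4) / √d.
T₁ = [1360×0.93/(4×5.67×10⁻⁸×0.435²)]^(1/4) = 414.33 K.
T₂ = [1360×0.43/(4×5.67×10⁻⁸×1.74²)]^(1/4) = 170.83 K.

T₁/T₂ ≈ 2.425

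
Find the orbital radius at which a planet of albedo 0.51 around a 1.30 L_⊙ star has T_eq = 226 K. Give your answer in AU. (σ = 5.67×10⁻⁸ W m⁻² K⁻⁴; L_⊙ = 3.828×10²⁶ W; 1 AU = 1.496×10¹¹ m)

L = 1.30 × 3.828×10²⁶ = 4.98×10²⁶ W.
From T_eq⁴ = L(1−A)/(16πσd²): d = √[L(1−A)/(16πσT_eq⁴)].
d = √[4.98×10²⁶ × 0.49 / (16π × 5.67×10⁻⁸ × (226)⁴)] = 1.81×10¹¹ m = 1.21 AU.

d ≈ 1.21 AU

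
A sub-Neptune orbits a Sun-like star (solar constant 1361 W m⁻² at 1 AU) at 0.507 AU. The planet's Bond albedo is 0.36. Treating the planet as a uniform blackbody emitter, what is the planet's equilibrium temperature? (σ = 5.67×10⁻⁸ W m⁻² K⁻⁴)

T_eq ≈ 350 K

Flux at 0.507 AU: S = 1361/0.507² = 5290 W m⁻².
Energy balance: absorbed = emitted ⇒ πR²·S(1−A) = 4πR²·σT_eq⁴, so T_eq⁴ = S(1−A)/(4σ).
T_eq = [5290 × 0.64 / (4 × 5.67×10⁻⁸)]^(1/4) = (1.49×10¹⁰)^(1/4) = 350 K.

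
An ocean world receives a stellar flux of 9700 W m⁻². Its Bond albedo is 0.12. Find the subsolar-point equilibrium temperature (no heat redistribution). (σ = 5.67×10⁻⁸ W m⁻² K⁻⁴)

At the subsolar point the surface absorbs S(1−A) and emits σT⁴ per unit area — no factor of 4, since only the local patch is in balance.
T = [9700 × 0.88 / 5.67×10⁻⁸]^(1/4) = (1.51×10¹¹)^(1/4) = 623 K.

T_ss ≈ 623 K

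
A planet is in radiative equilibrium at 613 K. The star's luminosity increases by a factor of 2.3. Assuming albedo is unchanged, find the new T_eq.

T_eq ∝ L^(1/4) · d^(−1/2).
T′ = 613 × 2.3^(1/4) = 755 K.

T_eq ≈ 755 K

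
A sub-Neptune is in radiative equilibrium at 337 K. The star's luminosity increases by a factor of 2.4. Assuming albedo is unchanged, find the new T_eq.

T_eq ≈ 419 K

T_eq ∝ L^(1/4) · d^(−1/2).
T′ = 337 × 2.4^(1/4) = 419 K.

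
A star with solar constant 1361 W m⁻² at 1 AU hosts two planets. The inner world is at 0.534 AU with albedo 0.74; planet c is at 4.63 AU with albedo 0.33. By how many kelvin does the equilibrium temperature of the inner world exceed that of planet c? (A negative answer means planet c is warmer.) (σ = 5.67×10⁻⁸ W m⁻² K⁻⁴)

T_eq = [S₀(1−A)/(4σd²)]^(1/4), so T ∝ (1−A)^(1/4) / √d.
T₁ = [1361×0.26/(4×5.67×10⁻⁸×0.534²)]^(1/4) = 271.97 K.
T₂ = [1361×0.67/(4×5.67×10⁻⁸×4.63²)]^(1/4) = 117.03 K.

ΔT ≈ 154.9 K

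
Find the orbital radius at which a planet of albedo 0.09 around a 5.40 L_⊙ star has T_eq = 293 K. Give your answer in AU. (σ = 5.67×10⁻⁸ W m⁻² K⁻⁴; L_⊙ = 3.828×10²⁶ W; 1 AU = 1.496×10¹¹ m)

d ≈ 2.00 AU

L = 5.40 × 3.828×10²⁶ = 2.07×10²⁷ W.
From T_eq⁴ = L(1−A)/(16πσd²): d = √[L(1−A)/(16πσT_eq⁴)].
d = √[2.07×10²⁷ × 0.91 / (16π × 5.67×10⁻⁸ × (293)⁴)] = 2.99×10¹¹ m = 2.00 AU.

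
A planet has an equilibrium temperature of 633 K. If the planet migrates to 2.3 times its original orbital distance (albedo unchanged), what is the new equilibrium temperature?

T_eq ∝ L^(1/4) · d^(−1/2).
T′ = 633 / 2.3^(1/2) = 417 K.

T_eq ≈ 417 K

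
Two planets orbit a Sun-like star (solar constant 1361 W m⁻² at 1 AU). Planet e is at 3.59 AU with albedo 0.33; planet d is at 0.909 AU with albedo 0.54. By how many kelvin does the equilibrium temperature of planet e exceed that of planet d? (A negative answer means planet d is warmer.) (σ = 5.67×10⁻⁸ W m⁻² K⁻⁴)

T_eq = [S₀(1−A)/(4σd²)]^(1/4), so T ∝ (1−A)^(1/4) / √d.
T₁ = [1361×0.67/(4×5.67×10⁻⁸×3.59²)]^(1/4) = 132.90 K.
T₂ = [1361×0.46/(4×5.67×10⁻⁸×0.909²)]^(1/4) = 240.41 K.

ΔT ≈ -107.5 K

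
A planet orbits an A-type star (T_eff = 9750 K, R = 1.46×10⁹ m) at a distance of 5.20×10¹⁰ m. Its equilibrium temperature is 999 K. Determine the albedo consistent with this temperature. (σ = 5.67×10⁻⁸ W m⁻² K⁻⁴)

A ≈ 0.44

L = 4πR_⋆²σT_⋆⁴ = 4π(1.46×10⁹)² × 5.67×10⁻⁸ × (9750)⁴ = 1.37×10²⁸ W.
S = L/(4πd²) = 4.04×10⁵ W m⁻².
From T_eq⁴ = S(1−A)/(4σ): 1−A = 4σT_eq⁴/S.
1−A = 4 × 5.67×10⁻⁸ × (999)⁴ / 4.04×10⁵ = 0.559.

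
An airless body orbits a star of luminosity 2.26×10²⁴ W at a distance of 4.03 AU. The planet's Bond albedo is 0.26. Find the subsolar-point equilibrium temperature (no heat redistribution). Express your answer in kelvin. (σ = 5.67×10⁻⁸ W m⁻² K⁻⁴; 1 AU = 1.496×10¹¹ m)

T_ss ≈ 50.4 K

d = 4.03 AU = 6.03×10¹¹ m.
Flux: S = L/(4πd²) = 2.26×10²⁴/(4π×(6.03×10¹¹)²) = 0.495 W m⁻².
At the subsolar point the surface absorbs S(1−A) and emits σT⁴ per unit area — no factor of 4, since only the local patch is in balance.
T = [0.495 × 0.74 / 5.67×10⁻⁸]^(1/4) = (6.46×10⁶)^(1/4) = 50.4 K.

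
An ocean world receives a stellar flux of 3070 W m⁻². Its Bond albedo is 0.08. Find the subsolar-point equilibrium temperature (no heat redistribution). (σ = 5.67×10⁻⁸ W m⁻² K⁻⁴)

T_ss ≈ 472 K

At the subsolar point the surface absorbs S(1−A) and emits σT⁴ per unit area — no factor of 4, since only the local patch is in balance.
T = [3070 × 0.92 / 5.67×10⁻⁸]^(1/4) = (4.98×10¹⁰)^(1/4) = 472 K.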